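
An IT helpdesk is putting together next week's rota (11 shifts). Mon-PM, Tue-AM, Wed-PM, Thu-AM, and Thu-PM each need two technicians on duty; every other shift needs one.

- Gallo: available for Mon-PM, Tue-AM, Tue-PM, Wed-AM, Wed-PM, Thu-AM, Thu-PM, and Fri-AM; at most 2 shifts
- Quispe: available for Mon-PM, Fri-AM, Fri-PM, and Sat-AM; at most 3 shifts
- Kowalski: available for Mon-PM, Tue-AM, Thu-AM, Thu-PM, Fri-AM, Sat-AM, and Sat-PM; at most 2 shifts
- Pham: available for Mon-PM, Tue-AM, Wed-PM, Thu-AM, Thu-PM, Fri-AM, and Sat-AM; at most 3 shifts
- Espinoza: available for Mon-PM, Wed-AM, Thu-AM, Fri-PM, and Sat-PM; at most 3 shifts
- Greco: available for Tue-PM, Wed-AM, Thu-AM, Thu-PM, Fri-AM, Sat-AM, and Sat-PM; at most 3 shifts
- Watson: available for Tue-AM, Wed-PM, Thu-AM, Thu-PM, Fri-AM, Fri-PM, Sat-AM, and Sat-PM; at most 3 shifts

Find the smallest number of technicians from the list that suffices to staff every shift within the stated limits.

16 slots to fill and no one can take more than 3, so at least ⌈16/3⌉ = 6 technicians are needed.
Gallo, Quispe, Kowalski, Pham, Espinoza, and Greco alone can cover everything: Mon-PM→Quispe+Espinoza, Tue-AM→Kowalski+Pham, Tue-PM→Gallo, Wed-AM→Espinoza, Wed-PM→Gallo+Pham, Thu-AM→Espinoza+Greco, Thu-PM→Pham+Greco, Fri-AM→Greco, Fri-PM→Quispe, Sat-AM→Quispe, Sat-PM→Kowalski.

6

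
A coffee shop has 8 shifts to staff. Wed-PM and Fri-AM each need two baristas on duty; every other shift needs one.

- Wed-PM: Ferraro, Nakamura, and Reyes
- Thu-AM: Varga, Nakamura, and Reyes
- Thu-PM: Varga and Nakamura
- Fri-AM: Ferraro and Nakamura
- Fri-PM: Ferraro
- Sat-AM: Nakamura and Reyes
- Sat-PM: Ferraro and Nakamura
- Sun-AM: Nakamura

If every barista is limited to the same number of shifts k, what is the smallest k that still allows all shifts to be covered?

With 4 baristas and 10 worker-slots to fill, someone must work at least ⌈10/4⌉ = 3 shifts, so k ≥ 3.
k = 3 works: Wed-PM→Nakamura+Reyes, Thu-AM→Varga, Thu-PM→Varga, Fri-AM→Ferraro+Nakamura, Fri-PM→Ferraro, Sat-AM→Reyes, Sat-PM→Ferraro, Sun-AM→Nakamura.
Loads: Ferraro 3, Varga 2, Nakamura 3, Reyes 2 — all ≤ 3.

3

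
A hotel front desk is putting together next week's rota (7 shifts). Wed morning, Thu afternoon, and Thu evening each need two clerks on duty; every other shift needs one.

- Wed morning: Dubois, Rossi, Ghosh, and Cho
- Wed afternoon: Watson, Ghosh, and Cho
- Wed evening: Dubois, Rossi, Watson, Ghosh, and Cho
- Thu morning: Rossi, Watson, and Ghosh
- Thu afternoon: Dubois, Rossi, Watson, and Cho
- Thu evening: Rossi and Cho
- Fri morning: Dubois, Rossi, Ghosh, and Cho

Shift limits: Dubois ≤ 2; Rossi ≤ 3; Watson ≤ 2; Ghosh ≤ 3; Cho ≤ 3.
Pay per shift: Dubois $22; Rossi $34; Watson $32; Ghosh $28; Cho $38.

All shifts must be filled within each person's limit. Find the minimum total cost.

Thu evening can only be covered by Rossi and Cho, so that assignment is forced.
Picking the cheapest available clerk for each shift independently would cost $276, but that ignores the shift limits.
An optimal schedule: Wed morning→Dubois+Ghosh, Wed afternoon→Ghosh, Wed evening→Watson, Thu morning→Ghosh, Thu afternoon→Watson+Rossi, Thu evening→Rossi+Cho, Fri morning→Dubois.
Total: 22 + 28 + 28 + 32 + 28 + 32 + 34 + 34 + 38 + 22 = $298.

$298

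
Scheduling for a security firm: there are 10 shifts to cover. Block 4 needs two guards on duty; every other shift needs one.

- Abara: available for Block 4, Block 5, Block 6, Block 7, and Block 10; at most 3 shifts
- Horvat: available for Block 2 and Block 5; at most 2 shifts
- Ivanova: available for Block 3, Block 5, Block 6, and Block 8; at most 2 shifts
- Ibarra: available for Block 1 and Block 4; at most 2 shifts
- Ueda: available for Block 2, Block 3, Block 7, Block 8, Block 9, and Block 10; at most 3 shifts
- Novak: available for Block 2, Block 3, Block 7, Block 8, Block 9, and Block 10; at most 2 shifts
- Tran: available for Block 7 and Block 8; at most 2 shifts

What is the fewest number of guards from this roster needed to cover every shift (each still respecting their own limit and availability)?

11 slots to fill and no one can take more than 3, so at least ⌈11/3⌉ = 4 guards are needed.
Any 4 guards together have capacity at most 3+3+2+2 = 10 < 11 slots, so 4 can never suffice.
Abara, Horvat, Ivanova, Ibarra, and Ueda alone can cover everything: Block 1→Ibarra, Block 2→Horvat, Block 3→Ivanova, Block 4→Abara+Ibarra, Block 5→Horvat, Block 6→Abara, Block 7→Abara, Block 8→Ivanova, Block 9→Ueda, Block 10→Ueda.

5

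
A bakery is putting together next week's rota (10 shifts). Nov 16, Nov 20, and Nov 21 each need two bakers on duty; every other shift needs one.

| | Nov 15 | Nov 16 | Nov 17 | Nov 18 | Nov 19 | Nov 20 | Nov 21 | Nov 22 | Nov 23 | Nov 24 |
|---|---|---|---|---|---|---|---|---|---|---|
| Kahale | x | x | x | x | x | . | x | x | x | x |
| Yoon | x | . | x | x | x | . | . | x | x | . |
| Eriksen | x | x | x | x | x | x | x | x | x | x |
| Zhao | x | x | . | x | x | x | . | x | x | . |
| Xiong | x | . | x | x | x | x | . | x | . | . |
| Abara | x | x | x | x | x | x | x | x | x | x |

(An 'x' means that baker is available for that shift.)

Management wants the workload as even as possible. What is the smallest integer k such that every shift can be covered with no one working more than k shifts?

3

With 6 bakers and 13 worker-slots to fill, someone must work at least ⌈13/6⌉ = 3 shifts, so k ≥ 3.
k = 3 works: Nov 15→Yoon, Nov 16→Eriksen+Zhao, Nov 17→Kahale, Nov 18→Yoon, Nov 19→Eriksen, Nov 20→Zhao+Xiong, Nov 21→Kahale+Eriksen, Nov 22→Zhao, Nov 23→Yoon, Nov 24→Kahale.
Loads: Kahale 3, Yoon 3, Eriksen 3, Zhao 3, Xiong 1, Abara 0 — all ≤ 3.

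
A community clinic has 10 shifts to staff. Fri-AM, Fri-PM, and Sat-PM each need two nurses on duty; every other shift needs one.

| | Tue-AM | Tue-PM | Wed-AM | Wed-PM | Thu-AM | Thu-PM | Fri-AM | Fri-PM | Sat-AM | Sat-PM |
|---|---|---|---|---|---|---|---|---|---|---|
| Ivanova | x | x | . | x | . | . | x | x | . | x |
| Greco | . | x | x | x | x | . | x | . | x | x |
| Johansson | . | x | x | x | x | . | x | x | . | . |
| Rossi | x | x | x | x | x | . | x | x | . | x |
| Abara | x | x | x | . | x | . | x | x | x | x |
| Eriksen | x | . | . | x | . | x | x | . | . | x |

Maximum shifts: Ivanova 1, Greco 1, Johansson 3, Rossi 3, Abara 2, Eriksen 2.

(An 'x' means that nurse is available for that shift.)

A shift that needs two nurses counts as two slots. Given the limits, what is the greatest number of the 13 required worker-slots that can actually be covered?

12

Total capacity across all nurses is 1+1+3+3+2+2 = 12, and 13 slots are needed, so at most 12 can be filled.
An assignment achieving 12: Tue-AM→Ivanova, Tue-PM→Rossi, Wed-AM→Johansson, Wed-PM→Rossi, Thu-AM→Johansson, Thu-PM→Eriksen, Fri-AM→Abara, Fri-PM→Johansson+Rossi, Sat-AM→Greco, Sat-PM→Abara+Eriksen.
Loads: Ivanova 1/1, Greco 1/1, Johansson 3/3, Rossi 3/3, Abara 2/2, Eriksen 2/2.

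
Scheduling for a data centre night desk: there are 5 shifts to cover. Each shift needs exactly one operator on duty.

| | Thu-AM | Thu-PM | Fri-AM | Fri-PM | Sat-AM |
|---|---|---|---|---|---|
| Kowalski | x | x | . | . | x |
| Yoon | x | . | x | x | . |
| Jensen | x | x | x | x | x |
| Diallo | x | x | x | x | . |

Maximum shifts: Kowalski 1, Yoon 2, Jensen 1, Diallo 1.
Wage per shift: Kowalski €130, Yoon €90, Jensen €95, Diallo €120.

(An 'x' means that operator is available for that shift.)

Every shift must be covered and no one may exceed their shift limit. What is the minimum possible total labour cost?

Picking the cheapest available operator for each shift independently would cost €460, but that ignores the shift limits.
An optimal schedule: Thu-AM→Diallo, Thu-PM→Jensen, Fri-AM→Yoon, Fri-PM→Yoon, Sat-AM→Kowalski.
Total: 120 + 95 + 90 + 90 + 130 = €525.

€525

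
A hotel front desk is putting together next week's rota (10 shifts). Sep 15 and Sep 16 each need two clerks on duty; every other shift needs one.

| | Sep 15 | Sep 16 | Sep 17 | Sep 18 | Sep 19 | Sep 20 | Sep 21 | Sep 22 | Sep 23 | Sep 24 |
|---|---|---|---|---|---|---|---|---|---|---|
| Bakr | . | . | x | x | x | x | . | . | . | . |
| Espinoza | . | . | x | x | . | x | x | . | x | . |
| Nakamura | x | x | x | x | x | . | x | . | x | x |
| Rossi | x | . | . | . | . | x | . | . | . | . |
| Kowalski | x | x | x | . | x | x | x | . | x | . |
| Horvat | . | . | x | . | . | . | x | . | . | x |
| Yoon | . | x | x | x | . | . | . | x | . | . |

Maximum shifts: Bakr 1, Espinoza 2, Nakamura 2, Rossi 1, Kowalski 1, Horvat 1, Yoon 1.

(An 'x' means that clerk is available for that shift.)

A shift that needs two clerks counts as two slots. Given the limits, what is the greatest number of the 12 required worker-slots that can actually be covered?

9

Total capacity across all clerks is 1+2+2+1+1+1+1 = 9, and 12 slots are needed, so at most 9 can be filled.
An assignment achieving 9: Sep 15→Nakamura+Rossi, Sep 16→Kowalski, Sep 18→Espinoza, Sep 19→Bakr, Sep 21→Horvat, Sep 22→Yoon, Sep 23→Espinoza, Sep 24→Nakamura.
Loads: Bakr 1/1, Espinoza 2/2, Nakamura 2/2, Rossi 1/1, Kowalski 1/1, Horvat 1/1, Yoon 1/1.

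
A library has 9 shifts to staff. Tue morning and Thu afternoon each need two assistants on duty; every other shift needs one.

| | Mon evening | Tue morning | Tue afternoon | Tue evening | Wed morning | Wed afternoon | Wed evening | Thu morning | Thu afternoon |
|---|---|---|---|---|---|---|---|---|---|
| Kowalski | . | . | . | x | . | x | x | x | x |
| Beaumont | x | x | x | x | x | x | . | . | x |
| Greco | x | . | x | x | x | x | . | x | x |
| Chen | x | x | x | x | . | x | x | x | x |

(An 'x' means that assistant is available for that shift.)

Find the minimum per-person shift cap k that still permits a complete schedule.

3

With 4 assistants and 11 worker-slots to fill, someone must work at least ⌈11/4⌉ = 3 shifts, so k ≥ 3.
k = 3 works: Mon evening→Beaumont, Tue morning→Beaumont+Chen, Tue afternoon→Greco, Tue evening→Kowalski, Wed morning→Beaumont, Wed afternoon→Greco, Wed evening→Kowalski, Thu morning→Kowalski, Thu afternoon→Greco+Chen.
Loads: Kowalski 3, Beaumont 3, Greco 3, Chen 2 — all ≤ 3.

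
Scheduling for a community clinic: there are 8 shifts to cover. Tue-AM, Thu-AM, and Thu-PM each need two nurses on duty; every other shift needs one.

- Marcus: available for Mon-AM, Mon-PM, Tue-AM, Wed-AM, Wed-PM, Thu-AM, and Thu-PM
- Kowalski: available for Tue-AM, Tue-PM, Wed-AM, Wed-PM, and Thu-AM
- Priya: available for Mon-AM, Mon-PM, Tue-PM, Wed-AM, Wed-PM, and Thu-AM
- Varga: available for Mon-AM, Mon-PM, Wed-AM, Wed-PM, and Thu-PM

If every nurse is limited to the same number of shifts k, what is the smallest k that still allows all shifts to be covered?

3

With 4 nurses and 11 worker-slots to fill, someone must work at least ⌈11/4⌉ = 3 shifts, so k ≥ 3.
k = 3 works: Mon-AM→Marcus, Mon-PM→Priya, Tue-AM→Marcus+Kowalski, Tue-PM→Kowalski, Wed-AM→Priya, Wed-PM→Varga, Thu-AM→Kowalski+Priya, Thu-PM→Marcus+Varga.
Loads: Marcus 3, Kowalski 3, Priya 3, Varga 2 — all ≤ 3.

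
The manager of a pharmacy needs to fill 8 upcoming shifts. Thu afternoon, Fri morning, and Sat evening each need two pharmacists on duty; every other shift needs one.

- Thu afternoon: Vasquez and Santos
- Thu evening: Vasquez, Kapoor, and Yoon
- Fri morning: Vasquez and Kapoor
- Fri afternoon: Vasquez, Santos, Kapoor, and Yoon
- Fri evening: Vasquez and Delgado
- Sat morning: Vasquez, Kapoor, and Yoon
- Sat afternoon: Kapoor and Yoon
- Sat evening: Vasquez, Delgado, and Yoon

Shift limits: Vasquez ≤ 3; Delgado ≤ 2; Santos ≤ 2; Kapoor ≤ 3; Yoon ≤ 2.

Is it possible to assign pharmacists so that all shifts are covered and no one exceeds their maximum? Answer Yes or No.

Yes

Thu afternoon can only be covered by Vasquez and Santos, so that assignment is forced.
Fri morning can only be covered by Vasquez and Kapoor, so that assignment is forced.
One valid schedule: Thu afternoon→Vasquez+Santos, Thu evening→Kapoor, Fri morning→Vasquez+Kapoor, Fri afternoon→Santos, Fri evening→Vasquez, Sat morning→Yoon, Sat afternoon→Kapoor, Sat evening→Delgado+Yoon.
Loads: Vasquez 3/3, Delgado 1/2, Santos 2/2, Kapoor 3/3, Yoon 2/2 — all within limits.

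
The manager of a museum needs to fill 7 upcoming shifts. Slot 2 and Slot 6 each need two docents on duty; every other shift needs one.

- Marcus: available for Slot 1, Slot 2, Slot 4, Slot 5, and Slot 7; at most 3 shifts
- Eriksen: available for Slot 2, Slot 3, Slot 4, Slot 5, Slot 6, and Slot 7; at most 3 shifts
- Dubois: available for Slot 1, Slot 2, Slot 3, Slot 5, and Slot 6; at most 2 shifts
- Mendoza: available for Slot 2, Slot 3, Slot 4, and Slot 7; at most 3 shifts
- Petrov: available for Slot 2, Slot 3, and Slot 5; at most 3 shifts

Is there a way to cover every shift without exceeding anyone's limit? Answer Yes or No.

Yes

Slot 6 can only be covered by Eriksen and Dubois, so that assignment is forced.
One valid schedule: Slot 1→Marcus, Slot 2→Dubois+Mendoza, Slot 3→Eriksen, Slot 4→Marcus, Slot 5→Eriksen, Slot 6→Eriksen+Dubois, Slot 7→Marcus.
Loads: Marcus 3/3, Eriksen 3/3, Dubois 2/2, Mendoza 1/3, Petrov 0/3 — all within limits.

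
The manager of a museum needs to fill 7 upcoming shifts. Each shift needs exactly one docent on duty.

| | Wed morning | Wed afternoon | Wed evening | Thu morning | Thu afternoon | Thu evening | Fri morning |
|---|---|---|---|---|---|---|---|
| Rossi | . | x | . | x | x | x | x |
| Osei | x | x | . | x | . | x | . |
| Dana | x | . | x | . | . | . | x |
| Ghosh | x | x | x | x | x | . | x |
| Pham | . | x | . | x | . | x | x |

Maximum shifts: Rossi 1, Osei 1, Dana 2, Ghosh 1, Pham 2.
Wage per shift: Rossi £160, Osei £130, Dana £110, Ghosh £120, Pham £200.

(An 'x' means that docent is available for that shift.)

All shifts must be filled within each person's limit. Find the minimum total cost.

Picking the cheapest available docent for each shift independently would cost £820, but that ignores the shift limits.
An optimal schedule: Wed morning→Osei, Wed afternoon→Ghosh, Wed evening→Dana, Thu morning→Pham, Thu afternoon→Rossi, Thu evening→Pham, Fri morning→Dana.
Total: 130 + 120 + 110 + 200 + 160 + 200 + 110 = £1030.

£1030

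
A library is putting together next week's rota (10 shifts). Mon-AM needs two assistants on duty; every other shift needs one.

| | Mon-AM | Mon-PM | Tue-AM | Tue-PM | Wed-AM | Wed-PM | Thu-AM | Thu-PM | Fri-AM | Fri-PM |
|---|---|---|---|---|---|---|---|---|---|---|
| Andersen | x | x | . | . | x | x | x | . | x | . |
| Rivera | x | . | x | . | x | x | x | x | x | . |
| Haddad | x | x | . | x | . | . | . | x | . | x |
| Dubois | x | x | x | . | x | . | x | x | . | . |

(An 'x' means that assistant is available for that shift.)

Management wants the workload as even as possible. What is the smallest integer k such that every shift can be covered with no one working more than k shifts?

With 4 assistants and 11 worker-slots to fill, someone must work at least ⌈11/4⌉ = 3 shifts, so k ≥ 3.
k = 3 works: Mon-AM→Haddad+Dubois, Mon-PM→Andersen, Tue-AM→Rivera, Tue-PM→Haddad, Wed-AM→Rivera, Wed-PM→Andersen, Thu-AM→Rivera, Thu-PM→Dubois, Fri-AM→Andersen, Fri-PM→Haddad.
Loads: Andersen 3, Rivera 3, Haddad 3, Dubois 2 — all ≤ 3.

3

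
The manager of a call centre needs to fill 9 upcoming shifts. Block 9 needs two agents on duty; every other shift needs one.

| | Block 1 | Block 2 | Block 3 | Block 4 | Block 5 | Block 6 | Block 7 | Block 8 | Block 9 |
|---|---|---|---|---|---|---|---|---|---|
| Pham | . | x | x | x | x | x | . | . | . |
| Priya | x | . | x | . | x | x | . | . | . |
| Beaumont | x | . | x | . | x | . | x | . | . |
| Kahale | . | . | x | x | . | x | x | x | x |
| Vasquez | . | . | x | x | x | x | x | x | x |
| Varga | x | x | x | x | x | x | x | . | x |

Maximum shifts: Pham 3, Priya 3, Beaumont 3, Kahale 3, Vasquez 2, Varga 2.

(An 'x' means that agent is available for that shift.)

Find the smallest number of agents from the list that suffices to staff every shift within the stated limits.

4

10 slots to fill and no one can take more than 3, so at least ⌈10/3⌉ = 4 agents are needed.
Pham, Priya, Kahale, and Vasquez alone can cover everything: Block 1→Priya, Block 2→Pham, Block 3→Priya, Block 4→Pham, Block 5→Pham, Block 6→Priya, Block 7→Kahale, Block 8→Kahale, Block 9→Kahale+Vasquez.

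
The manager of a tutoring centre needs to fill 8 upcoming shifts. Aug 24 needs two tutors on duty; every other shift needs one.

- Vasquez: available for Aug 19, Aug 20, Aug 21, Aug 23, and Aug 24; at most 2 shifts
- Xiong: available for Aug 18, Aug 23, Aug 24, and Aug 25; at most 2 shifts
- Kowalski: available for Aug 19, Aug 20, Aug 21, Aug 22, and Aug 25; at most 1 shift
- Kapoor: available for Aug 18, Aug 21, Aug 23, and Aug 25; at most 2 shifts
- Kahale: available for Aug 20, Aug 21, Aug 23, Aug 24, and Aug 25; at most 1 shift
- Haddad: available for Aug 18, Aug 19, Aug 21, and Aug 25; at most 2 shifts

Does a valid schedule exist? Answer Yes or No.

Aug 22 can only be covered by Kowalski, so that assignment is forced.
One valid schedule: Aug 18→Xiong, Aug 19→Vasquez, Aug 20→Vasquez, Aug 21→Kapoor, Aug 22→Kowalski, Aug 23→Kapoor, Aug 24→Xiong+Kahale, Aug 25→Haddad.
Loads: Vasquez 2/2, Xiong 2/2, Kowalski 1/1, Kapoor 2/2, Kahale 1/1, Haddad 1/2 — all within limits.

Yes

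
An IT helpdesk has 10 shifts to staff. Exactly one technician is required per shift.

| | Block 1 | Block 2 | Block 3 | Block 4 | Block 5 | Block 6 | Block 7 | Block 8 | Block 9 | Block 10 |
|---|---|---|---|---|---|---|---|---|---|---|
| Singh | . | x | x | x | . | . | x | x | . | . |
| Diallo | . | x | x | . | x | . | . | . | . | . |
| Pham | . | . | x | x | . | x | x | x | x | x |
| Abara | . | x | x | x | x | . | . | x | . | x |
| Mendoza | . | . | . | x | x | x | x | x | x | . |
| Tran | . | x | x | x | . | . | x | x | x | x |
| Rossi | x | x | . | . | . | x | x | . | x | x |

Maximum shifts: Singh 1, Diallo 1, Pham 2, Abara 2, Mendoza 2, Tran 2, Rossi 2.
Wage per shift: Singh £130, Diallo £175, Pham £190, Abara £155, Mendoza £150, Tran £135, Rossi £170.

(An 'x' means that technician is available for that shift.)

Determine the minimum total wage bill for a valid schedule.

Block 1 can only be covered by Rossi, so that assignment is forced.
Picking the cheapest available technician for each shift independently would cost £1390, but that ignores the shift limits.
An optimal schedule: Block 1→Rossi, Block 2→Singh, Block 3→Diallo, Block 4→Abara, Block 5→Mendoza, Block 6→Mendoza, Block 7→Rossi, Block 8→Abara, Block 9→Tran, Block 10→Tran.
Total: 170 + 130 + 175 + 155 + 150 + 150 + 170 + 155 + 135 + 135 = £1525.

£1525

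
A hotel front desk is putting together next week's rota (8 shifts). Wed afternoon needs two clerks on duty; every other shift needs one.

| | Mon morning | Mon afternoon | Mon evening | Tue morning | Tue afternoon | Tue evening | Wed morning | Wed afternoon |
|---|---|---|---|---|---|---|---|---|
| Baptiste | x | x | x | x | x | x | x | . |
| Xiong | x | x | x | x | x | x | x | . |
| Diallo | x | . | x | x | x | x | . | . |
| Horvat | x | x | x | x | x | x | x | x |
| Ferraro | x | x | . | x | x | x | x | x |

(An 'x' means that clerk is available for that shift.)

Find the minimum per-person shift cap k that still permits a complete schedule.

With 5 clerks and 9 worker-slots to fill, someone must work at least ⌈9/5⌉ = 2 shifts, so k ≥ 2.
k = 2 works: Mon morning→Xiong, Mon afternoon→Baptiste, Mon evening→Baptiste, Tue morning→Diallo, Tue afternoon→Diallo, Tue evening→Horvat, Wed morning→Xiong, Wed afternoon→Horvat+Ferraro.
Loads: Baptiste 2, Xiong 2, Diallo 2, Horvat 2, Ferraro 1 — all ≤ 2.

2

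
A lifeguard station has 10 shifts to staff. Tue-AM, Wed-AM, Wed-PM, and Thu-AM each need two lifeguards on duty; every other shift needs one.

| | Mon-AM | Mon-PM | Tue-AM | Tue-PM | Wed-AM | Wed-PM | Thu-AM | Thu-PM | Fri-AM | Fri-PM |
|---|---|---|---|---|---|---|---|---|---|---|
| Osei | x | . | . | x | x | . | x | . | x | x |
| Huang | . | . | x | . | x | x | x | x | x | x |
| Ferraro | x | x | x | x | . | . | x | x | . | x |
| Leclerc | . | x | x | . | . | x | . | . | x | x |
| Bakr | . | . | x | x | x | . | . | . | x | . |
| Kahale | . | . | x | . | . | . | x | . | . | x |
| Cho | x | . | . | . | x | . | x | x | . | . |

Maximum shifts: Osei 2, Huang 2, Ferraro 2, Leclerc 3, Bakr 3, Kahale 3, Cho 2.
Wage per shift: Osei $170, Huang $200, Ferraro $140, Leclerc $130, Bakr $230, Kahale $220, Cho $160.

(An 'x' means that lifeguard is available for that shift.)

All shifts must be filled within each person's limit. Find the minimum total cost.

$2390

Wed-PM can only be covered by Huang and Leclerc, so that assignment is forced.
Picking the cheapest available lifeguard for each shift independently would cost $2040, but that ignores the shift limits.
An optimal schedule: Mon-AM→Ferraro, Mon-PM→Leclerc, Tue-AM→Huang+Kahale, Tue-PM→Ferraro, Wed-AM→Cho+Osei, Wed-PM→Leclerc+Huang, Thu-AM→Osei+Kahale, Thu-PM→Cho, Fri-AM→Leclerc, Fri-PM→Kahale.
Total: 140 + 130 + 200 + 220 + 140 + 160 + 170 + 130 + 200 + 170 + 220 + 160 + 130 + 220 = $2390.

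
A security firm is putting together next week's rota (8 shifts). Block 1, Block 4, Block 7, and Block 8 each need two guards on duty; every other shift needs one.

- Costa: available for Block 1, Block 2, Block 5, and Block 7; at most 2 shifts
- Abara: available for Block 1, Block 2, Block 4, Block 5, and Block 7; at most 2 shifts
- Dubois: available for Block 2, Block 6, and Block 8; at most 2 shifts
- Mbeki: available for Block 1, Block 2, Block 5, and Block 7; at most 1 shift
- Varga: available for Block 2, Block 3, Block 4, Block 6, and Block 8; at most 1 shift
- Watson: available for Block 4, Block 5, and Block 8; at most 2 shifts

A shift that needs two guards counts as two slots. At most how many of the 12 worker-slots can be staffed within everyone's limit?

Total capacity across all guards is 2+2+2+1+1+2 = 10, and 12 slots are needed, so at most 10 can be filled.
An assignment achieving 10: Block 1→Costa+Abara, Block 3→Varga, Block 4→Abara+Watson, Block 6→Dubois, Block 7→Costa+Mbeki, Block 8→Dubois+Watson.
Loads: Costa 2/2, Abara 2/2, Dubois 2/2, Mbeki 1/1, Varga 1/1, Watson 2/2.

10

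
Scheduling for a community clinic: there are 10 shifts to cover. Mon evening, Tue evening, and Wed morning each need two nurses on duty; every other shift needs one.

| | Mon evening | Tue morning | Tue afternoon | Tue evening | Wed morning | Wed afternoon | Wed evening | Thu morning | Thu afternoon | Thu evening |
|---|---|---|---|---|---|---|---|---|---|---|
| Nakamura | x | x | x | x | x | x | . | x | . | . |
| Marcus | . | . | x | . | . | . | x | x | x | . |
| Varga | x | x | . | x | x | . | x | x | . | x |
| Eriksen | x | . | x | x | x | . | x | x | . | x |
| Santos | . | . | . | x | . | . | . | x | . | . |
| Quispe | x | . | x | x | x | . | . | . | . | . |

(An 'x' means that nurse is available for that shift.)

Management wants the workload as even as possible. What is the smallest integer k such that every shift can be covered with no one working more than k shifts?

With 6 nurses and 13 worker-slots to fill, someone must work at least ⌈13/6⌉ = 3 shifts, so k ≥ 3.
k = 3 works: Mon evening→Varga+Eriksen, Tue morning→Nakamura, Tue afternoon→Nakamura, Tue evening→Eriksen+Santos, Wed morning→Varga+Eriksen, Wed afternoon→Nakamura, Wed evening→Marcus, Thu morning→Marcus, Thu afternoon→Marcus, Thu evening→Varga.
Loads: Nakamura 3, Marcus 3, Varga 3, Eriksen 3, Santos 1, Quispe 0 — all ≤ 3.

3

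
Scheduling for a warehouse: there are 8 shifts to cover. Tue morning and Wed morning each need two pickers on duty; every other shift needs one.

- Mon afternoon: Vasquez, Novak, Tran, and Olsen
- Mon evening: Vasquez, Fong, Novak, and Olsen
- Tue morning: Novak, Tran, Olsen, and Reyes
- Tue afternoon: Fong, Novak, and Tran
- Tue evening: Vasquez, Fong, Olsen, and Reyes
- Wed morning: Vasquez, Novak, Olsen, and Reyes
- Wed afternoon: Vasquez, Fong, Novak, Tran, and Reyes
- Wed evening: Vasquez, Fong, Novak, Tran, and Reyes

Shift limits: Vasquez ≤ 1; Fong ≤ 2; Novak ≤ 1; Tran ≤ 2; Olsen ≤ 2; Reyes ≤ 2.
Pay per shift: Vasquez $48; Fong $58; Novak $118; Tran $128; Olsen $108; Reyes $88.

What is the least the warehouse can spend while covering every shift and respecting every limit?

$930

Picking the cheapest available picker for each shift independently would cost $630, but that ignores the shift limits.
An optimal schedule: Mon afternoon→Vasquez, Mon evening→Fong, Tue morning→Tran+Reyes, Tue afternoon→Fong, Tue evening→Olsen, Wed morning→Olsen+Reyes, Wed afternoon→Novak, Wed evening→Tran.
Total: 48 + 58 + 128 + 88 + 58 + 108 + 108 + 88 + 118 + 128 = $930.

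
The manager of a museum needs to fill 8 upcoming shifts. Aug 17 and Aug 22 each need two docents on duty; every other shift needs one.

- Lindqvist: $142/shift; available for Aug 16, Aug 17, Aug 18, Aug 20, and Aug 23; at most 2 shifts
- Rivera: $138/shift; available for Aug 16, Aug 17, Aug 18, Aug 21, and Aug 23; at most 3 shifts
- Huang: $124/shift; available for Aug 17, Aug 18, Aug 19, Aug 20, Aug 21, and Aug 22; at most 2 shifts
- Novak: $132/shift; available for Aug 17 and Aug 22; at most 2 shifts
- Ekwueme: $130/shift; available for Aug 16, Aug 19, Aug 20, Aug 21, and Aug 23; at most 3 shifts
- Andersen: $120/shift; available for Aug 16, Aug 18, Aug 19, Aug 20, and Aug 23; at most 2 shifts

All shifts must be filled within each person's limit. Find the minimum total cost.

Aug 22 can only be covered by Huang and Novak, so that assignment is forced.
Picking the cheapest available docent for each shift independently would cost $1236, but that ignores the shift limits.
An optimal schedule: Aug 16→Ekwueme, Aug 17→Novak+Rivera, Aug 18→Andersen, Aug 19→Andersen, Aug 20→Ekwueme, Aug 21→Huang, Aug 22→Huang+Novak, Aug 23→Ekwueme.
Total: 130 + 132 + 138 + 120 + 120 + 130 + 124 + 124 + 132 + 130 = $1280.

$1280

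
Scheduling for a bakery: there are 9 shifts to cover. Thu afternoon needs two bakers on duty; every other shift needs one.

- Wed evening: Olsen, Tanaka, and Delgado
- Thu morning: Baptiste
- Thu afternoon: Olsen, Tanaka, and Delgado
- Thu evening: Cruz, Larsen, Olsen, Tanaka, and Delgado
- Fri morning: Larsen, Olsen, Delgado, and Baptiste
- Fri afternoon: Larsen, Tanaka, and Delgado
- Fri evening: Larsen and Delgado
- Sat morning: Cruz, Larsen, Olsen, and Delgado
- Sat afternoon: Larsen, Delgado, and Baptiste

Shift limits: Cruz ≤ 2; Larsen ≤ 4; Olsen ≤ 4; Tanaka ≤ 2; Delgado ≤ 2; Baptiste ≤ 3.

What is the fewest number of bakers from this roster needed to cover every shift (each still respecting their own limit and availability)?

10 slots to fill and no one can take more than 4, so at least ⌈10/4⌉ = 3 bakers are needed.
No set of 3 bakers can cover every shift (each such set leaves at least one shift with no one available or exceeds a cap).
Larsen, Olsen, Tanaka, and Baptiste alone can cover everything: Wed evening→Olsen, Thu morning→Baptiste, Thu afternoon→Olsen+Tanaka, Thu evening→Olsen, Fri morning→Olsen, Fri afternoon→Larsen, Fri evening→Larsen, Sat morning→Larsen, Sat afternoon→Larsen.

4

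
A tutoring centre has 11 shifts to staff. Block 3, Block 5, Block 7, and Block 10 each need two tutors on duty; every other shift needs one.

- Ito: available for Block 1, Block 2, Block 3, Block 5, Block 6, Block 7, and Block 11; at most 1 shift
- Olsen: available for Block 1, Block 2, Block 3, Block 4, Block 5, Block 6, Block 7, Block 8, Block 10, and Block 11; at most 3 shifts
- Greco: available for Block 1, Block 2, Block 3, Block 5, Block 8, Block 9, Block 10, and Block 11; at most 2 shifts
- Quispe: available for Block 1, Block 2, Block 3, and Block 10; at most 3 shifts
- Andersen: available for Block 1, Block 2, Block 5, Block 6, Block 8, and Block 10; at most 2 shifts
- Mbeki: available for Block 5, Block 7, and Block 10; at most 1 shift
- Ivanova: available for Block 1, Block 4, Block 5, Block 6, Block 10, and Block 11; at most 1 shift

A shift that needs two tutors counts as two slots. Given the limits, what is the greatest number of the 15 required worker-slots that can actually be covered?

13

Total capacity across all tutors is 1+3+2+3+2+1+1 = 13, and 15 slots are needed, so at most 13 can be filled.
An assignment achieving 13: Block 1→Quispe, Block 2→Quispe, Block 3→Greco+Quispe, Block 4→Olsen, Block 5→Andersen+Mbeki, Block 6→Andersen, Block 7→Ito+Olsen, Block 8→Olsen, Block 9→Greco, Block 11→Ivanova.
Loads: Ito 1/1, Olsen 3/3, Greco 2/2, Quispe 3/3, Andersen 2/2, Mbeki 1/1, Ivanova 1/1.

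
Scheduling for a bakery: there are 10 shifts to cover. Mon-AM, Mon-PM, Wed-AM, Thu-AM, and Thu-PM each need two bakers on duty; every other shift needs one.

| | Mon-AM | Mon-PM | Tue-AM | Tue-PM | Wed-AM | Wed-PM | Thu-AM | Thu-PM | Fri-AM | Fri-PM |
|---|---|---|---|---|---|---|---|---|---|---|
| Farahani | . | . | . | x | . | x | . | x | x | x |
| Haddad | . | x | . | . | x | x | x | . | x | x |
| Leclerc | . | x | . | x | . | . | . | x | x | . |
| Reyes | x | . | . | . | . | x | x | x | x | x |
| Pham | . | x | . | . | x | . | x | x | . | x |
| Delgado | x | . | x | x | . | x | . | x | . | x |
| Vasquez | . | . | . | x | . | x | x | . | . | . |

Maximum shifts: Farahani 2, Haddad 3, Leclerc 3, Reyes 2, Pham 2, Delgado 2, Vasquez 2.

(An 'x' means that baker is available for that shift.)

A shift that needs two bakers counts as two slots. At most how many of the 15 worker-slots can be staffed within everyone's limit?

15

Total capacity across all bakers is 2+3+3+2+2+2+2 = 16, and 15 slots are needed, so at most 15 can be filled.
An assignment achieving 15: Mon-AM→Reyes+Delgado, Mon-PM→Haddad+Leclerc, Tue-AM→Delgado, Tue-PM→Farahani, Wed-AM→Haddad+Pham, Wed-PM→Vasquez, Thu-AM→Haddad+Reyes, Thu-PM→Farahani+Leclerc, Fri-AM→Leclerc, Fri-PM→Pham.
Loads: Farahani 2/2, Haddad 3/3, Leclerc 3/3, Reyes 2/2, Pham 2/2, Delgado 2/2, Vasquez 1/2.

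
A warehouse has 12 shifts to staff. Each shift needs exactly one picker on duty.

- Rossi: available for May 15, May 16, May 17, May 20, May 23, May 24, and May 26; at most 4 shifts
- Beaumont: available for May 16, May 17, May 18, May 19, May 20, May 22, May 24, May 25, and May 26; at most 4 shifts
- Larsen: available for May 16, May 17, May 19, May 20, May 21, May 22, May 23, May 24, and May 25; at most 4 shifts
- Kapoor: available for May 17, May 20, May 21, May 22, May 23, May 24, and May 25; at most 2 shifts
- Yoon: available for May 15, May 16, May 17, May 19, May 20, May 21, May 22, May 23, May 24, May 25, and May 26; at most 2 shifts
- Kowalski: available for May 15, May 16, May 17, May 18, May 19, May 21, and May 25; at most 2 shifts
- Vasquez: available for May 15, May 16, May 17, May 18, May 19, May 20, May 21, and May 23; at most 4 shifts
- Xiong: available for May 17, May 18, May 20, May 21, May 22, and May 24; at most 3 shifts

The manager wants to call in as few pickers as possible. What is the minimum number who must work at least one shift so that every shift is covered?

3

12 slots to fill and no one can take more than 4, so at least ⌈12/4⌉ = 3 pickers are needed.
Rossi, Beaumont, and Larsen alone can cover everything: May 15→Rossi, May 16→Rossi, May 17→Larsen, May 18→Beaumont, May 19→Beaumont, May 20→Larsen, May 21→Larsen, May 22→Beaumont, May 23→Rossi, May 24→Larsen, May 25→Beaumont, May 26→Rossi.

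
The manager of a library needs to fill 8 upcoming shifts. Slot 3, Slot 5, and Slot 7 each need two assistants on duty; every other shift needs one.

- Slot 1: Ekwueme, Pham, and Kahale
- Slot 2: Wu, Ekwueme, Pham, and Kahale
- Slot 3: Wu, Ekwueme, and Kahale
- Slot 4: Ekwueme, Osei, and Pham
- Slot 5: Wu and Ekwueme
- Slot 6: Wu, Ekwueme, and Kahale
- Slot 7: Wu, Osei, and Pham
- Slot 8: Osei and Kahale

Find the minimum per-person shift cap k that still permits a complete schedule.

With 5 assistants and 11 worker-slots to fill, someone must work at least ⌈11/5⌉ = 3 shifts, so k ≥ 3.
k = 3 works: Slot 1→Ekwueme, Slot 2→Pham, Slot 3→Wu+Ekwueme, Slot 4→Osei, Slot 5→Wu+Ekwueme, Slot 6→Wu, Slot 7→Osei+Pham, Slot 8→Osei.
Loads: Wu 3, Ekwueme 3, Osei 3, Pham 2, Kahale 0 — all ≤ 3.

3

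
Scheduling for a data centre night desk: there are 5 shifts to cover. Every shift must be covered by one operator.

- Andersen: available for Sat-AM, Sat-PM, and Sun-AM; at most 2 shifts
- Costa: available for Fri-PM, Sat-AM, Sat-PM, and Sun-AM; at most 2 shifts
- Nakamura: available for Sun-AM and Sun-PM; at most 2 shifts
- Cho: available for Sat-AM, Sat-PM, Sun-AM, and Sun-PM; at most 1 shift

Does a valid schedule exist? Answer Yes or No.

Fri-PM can only be covered by Costa, so that assignment is forced.
One valid schedule: Fri-PM→Costa, Sat-AM→Andersen, Sat-PM→Andersen, Sun-AM→Costa, Sun-PM→Nakamura.
Loads: Andersen 2/2, Costa 2/2, Nakamura 1/2, Cho 0/1 — all within limits.

Yes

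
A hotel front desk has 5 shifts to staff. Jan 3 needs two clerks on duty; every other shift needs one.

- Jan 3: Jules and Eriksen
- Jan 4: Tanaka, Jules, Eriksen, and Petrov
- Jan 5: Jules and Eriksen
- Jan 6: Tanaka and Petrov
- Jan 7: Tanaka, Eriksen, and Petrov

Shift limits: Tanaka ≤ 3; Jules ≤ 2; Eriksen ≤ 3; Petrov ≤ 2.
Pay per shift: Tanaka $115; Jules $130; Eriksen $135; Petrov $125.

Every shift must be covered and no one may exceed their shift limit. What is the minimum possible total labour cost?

Jan 3 can only be covered by Jules and Eriksen, so that assignment is forced.
Picking the cheapest available clerk for each shift independently would cost $740, and that bound is achievable.
An optimal schedule: Jan 3→Jules+Eriksen, Jan 4→Tanaka, Jan 5→Jules, Jan 6→Tanaka, Jan 7→Tanaka.
Total: 130 + 135 + 115 + 130 + 115 + 115 = $740.

$740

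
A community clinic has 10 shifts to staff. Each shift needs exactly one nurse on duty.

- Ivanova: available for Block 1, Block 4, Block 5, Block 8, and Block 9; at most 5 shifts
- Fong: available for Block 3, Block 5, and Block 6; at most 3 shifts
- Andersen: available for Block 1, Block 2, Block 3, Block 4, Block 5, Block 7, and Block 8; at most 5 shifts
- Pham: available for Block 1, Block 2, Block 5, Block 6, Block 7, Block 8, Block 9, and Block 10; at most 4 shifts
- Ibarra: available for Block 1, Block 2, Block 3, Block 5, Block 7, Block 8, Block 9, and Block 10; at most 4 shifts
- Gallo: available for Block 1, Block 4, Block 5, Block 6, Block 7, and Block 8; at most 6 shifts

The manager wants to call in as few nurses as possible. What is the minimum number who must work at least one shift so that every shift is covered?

2

10 slots to fill and no one can take more than 6, so at least ⌈10/6⌉ = 2 nurses are needed.
Ibarra and Gallo alone can cover everything: Block 1→Gallo, Block 2→Ibarra, Block 3→Ibarra, Block 4→Gallo, Block 5→Gallo, Block 6→Gallo, Block 7→Gallo, Block 8→Gallo, Block 9→Ibarra, Block 10→Ibarra.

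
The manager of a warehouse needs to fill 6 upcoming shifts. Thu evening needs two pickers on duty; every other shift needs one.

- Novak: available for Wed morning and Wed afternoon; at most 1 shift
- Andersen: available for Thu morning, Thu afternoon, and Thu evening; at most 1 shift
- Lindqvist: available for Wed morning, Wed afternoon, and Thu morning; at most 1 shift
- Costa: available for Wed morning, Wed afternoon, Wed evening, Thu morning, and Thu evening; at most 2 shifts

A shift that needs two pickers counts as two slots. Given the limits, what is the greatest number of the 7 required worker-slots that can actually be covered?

5

Total capacity across all pickers is 1+1+1+2 = 5, and 7 slots are needed, so at most 5 can be filled.
An assignment achieving 5: Wed morning→Novak, Wed afternoon→Lindqvist, Wed evening→Costa, Thu afternoon→Andersen, Thu evening→Costa.
Loads: Novak 1/1, Andersen 1/1, Lindqvist 1/1, Costa 2/2.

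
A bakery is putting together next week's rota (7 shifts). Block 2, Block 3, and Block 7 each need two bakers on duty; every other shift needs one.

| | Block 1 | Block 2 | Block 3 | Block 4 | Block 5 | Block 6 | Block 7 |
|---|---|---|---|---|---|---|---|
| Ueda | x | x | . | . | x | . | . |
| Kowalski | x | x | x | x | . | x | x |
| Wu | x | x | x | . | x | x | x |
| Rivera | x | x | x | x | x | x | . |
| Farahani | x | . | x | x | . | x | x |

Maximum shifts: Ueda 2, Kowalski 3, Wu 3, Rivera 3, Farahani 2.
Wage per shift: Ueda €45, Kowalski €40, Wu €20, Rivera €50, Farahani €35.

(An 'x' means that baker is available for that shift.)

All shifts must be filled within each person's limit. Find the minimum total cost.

€340

Picking the cheapest available baker for each shift independently would cost €265, but that ignores the shift limits.
An optimal schedule: Block 1→Ueda, Block 2→Kowalski+Ueda, Block 3→Wu+Kowalski, Block 4→Farahani, Block 5→Wu, Block 6→Kowalski, Block 7→Wu+Farahani.
Total: 45 + 40 + 45 + 20 + 40 + 35 + 20 + 40 + 20 + 35 = €340.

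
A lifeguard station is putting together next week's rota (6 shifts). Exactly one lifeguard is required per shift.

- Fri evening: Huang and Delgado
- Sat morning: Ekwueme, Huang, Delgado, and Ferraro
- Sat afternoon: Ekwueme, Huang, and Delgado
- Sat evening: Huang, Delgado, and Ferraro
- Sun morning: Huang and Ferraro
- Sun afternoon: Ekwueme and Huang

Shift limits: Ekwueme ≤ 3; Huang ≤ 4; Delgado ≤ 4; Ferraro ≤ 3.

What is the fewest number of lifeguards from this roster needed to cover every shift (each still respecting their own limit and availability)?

2

6 slots to fill and no one can take more than 4, so at least ⌈6/4⌉ = 2 lifeguards are needed.
Ekwueme and Huang alone can cover everything: Fri evening→Huang, Sat morning→Ekwueme, Sat afternoon→Ekwueme, Sat evening→Huang, Sun morning→Huang, Sun afternoon→Ekwueme.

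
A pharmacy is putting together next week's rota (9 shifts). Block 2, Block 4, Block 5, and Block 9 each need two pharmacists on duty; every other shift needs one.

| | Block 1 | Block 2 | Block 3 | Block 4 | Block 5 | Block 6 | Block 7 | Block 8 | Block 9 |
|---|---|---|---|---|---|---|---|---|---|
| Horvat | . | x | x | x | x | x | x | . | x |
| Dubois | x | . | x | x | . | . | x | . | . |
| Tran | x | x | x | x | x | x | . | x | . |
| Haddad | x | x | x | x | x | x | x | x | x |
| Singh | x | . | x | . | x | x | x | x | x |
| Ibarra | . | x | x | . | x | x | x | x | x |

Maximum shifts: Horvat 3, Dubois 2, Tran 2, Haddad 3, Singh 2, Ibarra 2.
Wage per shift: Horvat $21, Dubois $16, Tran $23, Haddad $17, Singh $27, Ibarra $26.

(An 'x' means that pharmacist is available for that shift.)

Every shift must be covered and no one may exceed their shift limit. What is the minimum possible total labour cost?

Picking the cheapest available pharmacist for each shift independently would cost $229, but that ignores the shift limits.
An optimal schedule: Block 1→Dubois, Block 2→Haddad+Horvat, Block 3→Horvat, Block 4→Horvat+Tran, Block 5→Tran+Ibarra, Block 6→Haddad, Block 7→Dubois, Block 8→Haddad, Block 9→Ibarra+Singh.
Total: 16 + 17 + 21 + 21 + 21 + 23 + 23 + 26 + 17 + 16 + 17 + 26 + 27 = $271.

$271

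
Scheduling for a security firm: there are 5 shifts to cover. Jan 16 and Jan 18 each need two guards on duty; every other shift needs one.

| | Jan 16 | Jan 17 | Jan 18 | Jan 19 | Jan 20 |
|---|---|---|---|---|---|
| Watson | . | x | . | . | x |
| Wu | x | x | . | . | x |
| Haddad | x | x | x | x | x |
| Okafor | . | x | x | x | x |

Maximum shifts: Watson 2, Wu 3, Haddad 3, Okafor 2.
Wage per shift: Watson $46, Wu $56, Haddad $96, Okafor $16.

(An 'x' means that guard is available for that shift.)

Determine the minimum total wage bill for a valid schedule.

Jan 16 can only be covered by Wu and Haddad, so that assignment is forced.
Jan 18 can only be covered by Haddad and Okafor, so that assignment is forced.
Picking the cheapest available guard for each shift independently would cost $312, but that ignores the shift limits.
An optimal schedule: Jan 16→Wu+Haddad, Jan 17→Watson, Jan 18→Okafor+Haddad, Jan 19→Okafor, Jan 20→Watson.
Total: 56 + 96 + 46 + 16 + 96 + 16 + 46 = $372.

$372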